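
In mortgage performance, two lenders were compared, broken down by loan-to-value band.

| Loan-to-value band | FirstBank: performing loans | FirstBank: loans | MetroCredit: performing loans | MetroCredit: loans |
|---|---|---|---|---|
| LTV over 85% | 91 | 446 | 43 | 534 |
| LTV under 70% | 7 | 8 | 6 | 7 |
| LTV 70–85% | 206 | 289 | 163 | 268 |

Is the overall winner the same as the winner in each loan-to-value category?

Yes

LTV over 85%: FirstBank 91/446 = 20.4%, MetroCredit 43/534 = 8.1% → FirstBank
LTV under 70%: FirstBank 7/8 = 87.5%, MetroCredit 6/7 = 85.7% → FirstBank
LTV 70–85%: FirstBank 206/289 = 71.3%, MetroCredit 163/268 = 60.8% → FirstBank
Overall: FirstBank 304/743 = 40.9%, MetroCredit 212/809 = 26.2% → FirstBank
FirstBank wins overall and in every loan-to-value group — no reversal.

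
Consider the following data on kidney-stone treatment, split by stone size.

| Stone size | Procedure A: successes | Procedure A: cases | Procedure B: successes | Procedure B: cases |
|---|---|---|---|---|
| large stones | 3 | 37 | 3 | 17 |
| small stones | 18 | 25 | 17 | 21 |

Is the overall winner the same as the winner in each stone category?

Large stones: Procedure A 3/37 = 8.1%, Procedure B 3/17 = 17.6% → Procedure B
Small stones: Procedure A 18/25 = 72.0%, Procedure B 17/21 = 81.0% → Procedure B
Overall: Procedure A 21/62 = 33.9%, Procedure B 20/38 = 52.6% → Procedure B
Procedure B wins overall and in every stone group — no reversal.

Yes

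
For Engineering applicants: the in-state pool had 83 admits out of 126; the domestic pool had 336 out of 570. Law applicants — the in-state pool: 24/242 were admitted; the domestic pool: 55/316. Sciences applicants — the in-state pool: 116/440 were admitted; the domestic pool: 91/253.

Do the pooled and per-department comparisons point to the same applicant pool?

Engineering: the in-state pool 83/126 = 65.9%, the domestic pool 336/570 = 58.9% → the in-state pool
Law: the in-state pool 24/242 = 9.9%, the domestic pool 55/316 = 17.4% → the domestic pool
Sciences: the in-state pool 116/440 = 26.4%, the domestic pool 91/253 = 36.0% → the domestic pool
Overall: the in-state pool 223/808 = 27.6%, the domestic pool 482/1139 = 42.3% → the domestic pool
Neither sweeps: the in-state pool wins 1 of 3 groups, the domestic pool wins 2. The domestic pool wins overall but not every group — no Simpson reversal.

No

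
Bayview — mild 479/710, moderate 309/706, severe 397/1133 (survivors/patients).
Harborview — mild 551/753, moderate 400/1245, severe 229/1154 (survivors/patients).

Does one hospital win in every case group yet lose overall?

No

Mild: Bayview 479/710 = 67.5%, Harborview 551/753 = 73.2% → Harborview
Moderate: Bayview 309/706 = 43.8%, Harborview 400/1245 = 32.1% → Bayview
Severe: Bayview 397/1133 = 35.0%, Harborview 229/1154 = 19.8% → Bayview
Overall: Bayview 1185/2549 = 46.5%, Harborview 1180/3152 = 37.4% → Bayview
Neither sweeps: Bayview wins 2 of 3 groups, Harborview wins 1. Bayview wins overall but not every group — no Simpson reversal.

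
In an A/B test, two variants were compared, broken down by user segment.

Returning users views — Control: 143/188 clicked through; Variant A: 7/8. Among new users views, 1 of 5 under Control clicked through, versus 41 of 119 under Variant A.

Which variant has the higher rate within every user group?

Variant A

Returning users: Control 143/188 = 76.1%, Variant A 7/8 = 87.5% → Variant A
New users: Control 1/5 = 20.0%, Variant A 41/119 = 34.5% → Variant A
Variant A has the higher rate in both groups.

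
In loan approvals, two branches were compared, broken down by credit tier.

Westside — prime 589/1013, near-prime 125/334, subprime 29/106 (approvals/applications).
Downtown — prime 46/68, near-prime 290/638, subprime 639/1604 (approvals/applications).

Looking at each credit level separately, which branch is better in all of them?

Prime: Westside 589/1013 = 58.1%, Downtown 46/68 = 67.6% → Downtown
Near-prime: Westside 125/334 = 37.4%, Downtown 290/638 = 45.5% → Downtown
Subprime: Westside 29/106 = 27.4%, Downtown 639/1604 = 39.8% → Downtown
Downtown has the higher rate in all 3 groups.

Downtown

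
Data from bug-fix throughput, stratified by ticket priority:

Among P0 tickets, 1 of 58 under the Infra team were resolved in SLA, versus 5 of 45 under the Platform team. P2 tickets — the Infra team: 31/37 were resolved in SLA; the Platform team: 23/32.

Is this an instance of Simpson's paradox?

No

P0: the Infra team 1/58 = 1.7%, the Platform team 5/45 = 11.1% → the Platform team
P2: the Infra team 31/37 = 83.8%, the Platform team 23/32 = 71.9% → the Infra team
Overall: the Infra team 32/95 = 33.7%, the Platform team 28/77 = 36.4% → the Platform team
Neither sweeps: the Infra team wins 1 of 2 groups, the Platform team wins 1. The Platform team wins overall but not every group — no Simpson reversal.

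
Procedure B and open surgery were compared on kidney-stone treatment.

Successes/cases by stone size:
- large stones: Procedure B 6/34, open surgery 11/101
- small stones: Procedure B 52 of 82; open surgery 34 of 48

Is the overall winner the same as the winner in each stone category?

No

Large stones: Procedure B 6/34 = 17.6%, open surgery 11/101 = 10.9% → Procedure B
Small stones: Procedure B 52/82 = 63.4%, open surgery 34/48 = 70.8% → open surgery
Overall: Procedure B 58/116 = 50.0%, open surgery 45/149 = 30.2% → Procedure B
Neither sweeps: Procedure B wins 1 of 2 groups, open surgery wins 1. Procedure B wins overall but not every group — no Simpson reversal.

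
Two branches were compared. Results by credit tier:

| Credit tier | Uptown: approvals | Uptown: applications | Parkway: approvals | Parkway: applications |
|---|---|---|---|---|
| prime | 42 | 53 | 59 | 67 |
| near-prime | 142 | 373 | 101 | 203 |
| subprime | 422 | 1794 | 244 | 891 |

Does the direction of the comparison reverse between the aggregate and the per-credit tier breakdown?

No

Prime: Uptown 42/53 = 79.2%, Parkway 59/67 = 88.1% → Parkway
Near-prime: Uptown 142/373 = 38.1%, Parkway 101/203 = 49.8% → Parkway
Subprime: Uptown 422/1794 = 23.5%, Parkway 244/891 = 27.4% → Parkway
Overall: Uptown 606/2220 = 27.3%, Parkway 404/1161 = 34.8% → Parkway
Parkway wins overall and in every credit group — no reversal.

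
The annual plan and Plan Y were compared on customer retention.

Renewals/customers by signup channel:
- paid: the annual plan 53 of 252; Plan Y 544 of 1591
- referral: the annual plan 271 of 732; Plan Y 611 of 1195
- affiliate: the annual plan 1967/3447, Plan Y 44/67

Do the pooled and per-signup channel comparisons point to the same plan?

Paid: the annual plan 53/252 = 21.0%, Plan Y 544/1591 = 34.2% → Plan Y
Referral: the annual plan 271/732 = 37.0%, Plan Y 611/1195 = 51.1% → Plan Y
Affiliate: the annual plan 1967/3447 = 57.1%, Plan Y 44/67 = 65.7% → Plan Y
Overall: the annual plan 2291/4431 = 51.7%, Plan Y 1199/2853 = 42.0% → the annual plan
Plan Y wins each signup group but the annual plan wins overall — the comparison reverses. Plan Y's customers skew toward paid, which has a lower base rate.

No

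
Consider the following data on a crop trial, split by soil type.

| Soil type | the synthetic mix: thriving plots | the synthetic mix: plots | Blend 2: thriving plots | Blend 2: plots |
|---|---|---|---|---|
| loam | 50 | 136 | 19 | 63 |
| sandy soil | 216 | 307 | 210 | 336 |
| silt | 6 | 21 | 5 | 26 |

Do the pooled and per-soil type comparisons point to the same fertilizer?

Yes

Loam: the synthetic mix 50/136 = 36.8%, Blend 2 19/63 = 30.2% → the synthetic mix
Sandy soil: the synthetic mix 216/307 = 70.4%, Blend 2 210/336 = 62.5% → the synthetic mix
Silt: the synthetic mix 6/21 = 28.6%, Blend 2 5/26 = 19.2% → the synthetic mix
Overall: the synthetic mix 272/464 = 58.6%, Blend 2 234/425 = 55.1% → the synthetic mix
The synthetic mix wins overall and in every soil group — no reversal.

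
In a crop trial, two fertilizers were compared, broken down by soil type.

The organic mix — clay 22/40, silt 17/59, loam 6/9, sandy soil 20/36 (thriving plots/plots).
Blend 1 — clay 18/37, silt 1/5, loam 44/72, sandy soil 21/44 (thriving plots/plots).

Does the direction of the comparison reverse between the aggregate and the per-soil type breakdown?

Yes

Clay: the organic mix 22/40 = 55.0%, Blend 1 18/37 = 48.6% → the organic mix
Silt: the organic mix 17/59 = 28.8%, Blend 1 1/5 = 20.0% → the organic mix
Loam: the organic mix 6/9 = 66.7%, Blend 1 44/72 = 61.1% → the organic mix
Sandy soil: the organic mix 20/36 = 55.6%, Blend 1 21/44 = 47.7% → the organic mix
Overall: the organic mix 65/144 = 45.1%, Blend 1 84/158 = 53.2% → Blend 1
The organic mix wins each soil group but Blend 1 wins overall — the comparison reverses. The organic mix's plots skew toward silt, which has a lower base rate.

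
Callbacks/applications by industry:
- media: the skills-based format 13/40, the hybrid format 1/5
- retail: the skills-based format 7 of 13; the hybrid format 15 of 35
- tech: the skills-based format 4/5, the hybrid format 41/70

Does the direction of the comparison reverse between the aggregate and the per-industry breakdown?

Media: the skills-based format 13/40 = 32.5%, the hybrid format 1/5 = 20.0% → the skills-based format
Retail: the skills-based format 7/13 = 53.8%, the hybrid format 15/35 = 42.9% → the skills-based format
Tech: the skills-based format 4/5 = 80.0%, the hybrid format 41/70 = 58.6% → the skills-based format
Overall: the skills-based format 24/58 = 41.4%, the hybrid format 57/110 = 51.8% → the hybrid format
The skills-based format wins each industry group but the hybrid format wins overall — the comparison reverses. The skills-based format's applications skew toward media, which has a lower base rate.

Yes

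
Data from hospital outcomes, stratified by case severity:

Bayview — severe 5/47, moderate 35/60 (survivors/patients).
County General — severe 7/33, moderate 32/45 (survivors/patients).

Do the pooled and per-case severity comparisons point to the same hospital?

Severe: Bayview 5/47 = 10.6%, County General 7/33 = 21.2% → County General
Moderate: Bayview 35/60 = 58.3%, County General 32/45 = 71.1% → County General
Overall: Bayview 40/107 = 37.4%, County General 39/78 = 50.0% → County General
County General wins overall and in every case group — no reversal.

Yes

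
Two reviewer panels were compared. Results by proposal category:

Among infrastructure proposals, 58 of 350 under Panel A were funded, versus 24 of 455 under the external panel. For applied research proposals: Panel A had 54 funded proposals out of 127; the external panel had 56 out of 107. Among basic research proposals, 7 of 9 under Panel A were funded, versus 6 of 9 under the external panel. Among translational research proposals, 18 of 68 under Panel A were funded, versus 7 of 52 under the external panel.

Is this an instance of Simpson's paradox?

No

Infrastructure: Panel A 58/350 = 16.6%, the external panel 24/455 = 5.3% → Panel A
Applied research: Panel A 54/127 = 42.5%, the external panel 56/107 = 52.3% → the external panel
Basic research: Panel A 7/9 = 77.8%, the external panel 6/9 = 66.7% → Panel A
Translational research: Panel A 18/68 = 26.5%, the external panel 7/52 = 13.5% → Panel A
Overall: Panel A 137/554 = 24.7%, the external panel 93/623 = 14.9% → Panel A
Neither sweeps: Panel A wins 3 of 4 groups, the external panel wins 1. Panel A wins overall but not every group — no Simpson reversal.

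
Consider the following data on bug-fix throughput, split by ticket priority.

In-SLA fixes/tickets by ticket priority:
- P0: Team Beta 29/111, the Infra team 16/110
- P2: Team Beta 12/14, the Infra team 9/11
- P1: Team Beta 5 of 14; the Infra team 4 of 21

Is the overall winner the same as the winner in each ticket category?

P0: Team Beta 29/111 = 26.1%, the Infra team 16/110 = 14.5% → Team Beta
P2: Team Beta 12/14 = 85.7%, the Infra team 9/11 = 81.8% → Team Beta
P1: Team Beta 5/14 = 35.7%, the Infra team 4/21 = 19.0% → Team Beta
Overall: Team Beta 46/139 = 33.1%, the Infra team 29/142 = 20.4% → Team Beta
Team Beta wins overall and in every ticket group — no reversal.

Yes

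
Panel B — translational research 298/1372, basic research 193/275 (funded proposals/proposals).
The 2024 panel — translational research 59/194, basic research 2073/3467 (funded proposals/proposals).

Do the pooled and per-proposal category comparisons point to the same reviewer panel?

No

Translational research: Panel B 298/1372 = 21.7%, the 2024 panel 59/194 = 30.4% → the 2024 panel
Basic research: Panel B 193/275 = 70.2%, the 2024 panel 2073/3467 = 59.8% → Panel B
Overall: Panel B 491/1647 = 29.8%, the 2024 panel 2132/3661 = 58.2% → the 2024 panel
Neither sweeps: Panel B wins 1 of 2 groups, the 2024 panel wins 1. The 2024 panel wins overall but not every group — no Simpson reversal.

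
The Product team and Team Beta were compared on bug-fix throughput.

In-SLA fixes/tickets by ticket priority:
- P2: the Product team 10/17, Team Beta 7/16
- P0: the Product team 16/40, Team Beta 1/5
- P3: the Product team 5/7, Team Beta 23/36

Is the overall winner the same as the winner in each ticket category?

P2: the Product team 10/17 = 58.8%, Team Beta 7/16 = 43.8% → the Product team
P0: the Product team 16/40 = 40.0%, Team Beta 1/5 = 20.0% → the Product team
P3: the Product team 5/7 = 71.4%, Team Beta 23/36 = 63.9% → the Product team
Overall: the Product team 31/64 = 48.4%, Team Beta 31/57 = 54.4% → Team Beta
The Product team wins each ticket group but Team Beta wins overall — the comparison reverses. The Product team's tickets skew toward P0, which has a lower base rate.

No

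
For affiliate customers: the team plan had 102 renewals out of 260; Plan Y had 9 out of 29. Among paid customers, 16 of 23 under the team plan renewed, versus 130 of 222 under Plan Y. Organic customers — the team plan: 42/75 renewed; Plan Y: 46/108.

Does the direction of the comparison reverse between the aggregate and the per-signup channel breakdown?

Affiliate: the team plan 102/260 = 39.2%, Plan Y 9/29 = 31.0% → the team plan
Paid: the team plan 16/23 = 69.6%, Plan Y 130/222 = 58.6% → the team plan
Organic: the team plan 42/75 = 56.0%, Plan Y 46/108 = 42.6% → the team plan
Overall: the team plan 160/358 = 44.7%, Plan Y 185/359 = 51.5% → Plan Y
The team plan wins each signup group but Plan Y wins overall — the comparison reverses. The team plan's customers skew toward affiliate, which has a lower base rate.

Yes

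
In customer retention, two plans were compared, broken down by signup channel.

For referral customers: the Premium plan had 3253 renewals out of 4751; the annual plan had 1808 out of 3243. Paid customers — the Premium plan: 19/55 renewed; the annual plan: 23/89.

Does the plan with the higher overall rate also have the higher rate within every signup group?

Referral: the Premium plan 3253/4751 = 68.5%, the annual plan 1808/3243 = 55.8% → the Premium plan
Paid: the Premium plan 19/55 = 34.5%, the annual plan 23/89 = 25.8% → the Premium plan
Overall: the Premium plan 3272/4806 = 68.1%, the annual plan 1831/3332 = 55.0% → the Premium plan
The Premium plan wins overall and in every signup group — no reversal.

Yes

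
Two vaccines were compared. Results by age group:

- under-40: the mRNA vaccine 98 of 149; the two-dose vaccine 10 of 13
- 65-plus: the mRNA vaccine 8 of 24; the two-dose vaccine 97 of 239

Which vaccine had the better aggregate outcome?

the mRNA vaccine

Under-40: the mRNA vaccine 98/149 = 65.8%, the two-dose vaccine 10/13 = 76.9% → the two-dose vaccine
65-plus: the mRNA vaccine 8/24 = 33.3%, the two-dose vaccine 97/239 = 40.6% → the two-dose vaccine
Overall: the mRNA vaccine 106/173 = 61.3%, the two-dose vaccine 107/252 = 42.5% → the mRNA vaccine
(The two-dose vaccine wins every age group but the mRNA vaccine wins overall — the two-dose vaccine's recipients skew toward the low-rate 65-plus group.)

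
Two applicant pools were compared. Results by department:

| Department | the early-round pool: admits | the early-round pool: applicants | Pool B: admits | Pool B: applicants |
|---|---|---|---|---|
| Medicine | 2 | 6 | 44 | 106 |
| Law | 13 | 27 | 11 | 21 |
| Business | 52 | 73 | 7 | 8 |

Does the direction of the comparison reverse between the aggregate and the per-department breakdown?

Medicine: the early-round pool 2/6 = 33.3%, Pool B 44/106 = 41.5% → Pool B
Law: the early-round pool 13/27 = 48.1%, Pool B 11/21 = 52.4% → Pool B
Business: the early-round pool 52/73 = 71.2%, Pool B 7/8 = 87.5% → Pool B
Overall: the early-round pool 67/106 = 63.2%, Pool B 62/135 = 45.9% → the early-round pool
Pool B wins each department group but the early-round pool wins overall — the comparison reverses. Pool B's applicants skew toward Medicine, which has a lower base rate.

Yes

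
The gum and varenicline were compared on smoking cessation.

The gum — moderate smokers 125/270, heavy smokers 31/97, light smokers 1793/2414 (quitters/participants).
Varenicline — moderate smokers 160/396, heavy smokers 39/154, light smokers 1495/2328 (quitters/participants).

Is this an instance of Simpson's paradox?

Moderate smokers: the gum 125/270 = 46.3%, varenicline 160/396 = 40.4% → the gum
Heavy smokers: the gum 31/97 = 32.0%, varenicline 39/154 = 25.3% → the gum
Light smokers: the gum 1793/2414 = 74.3%, varenicline 1495/2328 = 64.2% → the gum
Overall: the gum 1949/2781 = 70.1%, varenicline 1694/2878 = 58.9% → the gum
The gum wins overall and in every dependence group — no reversal.

No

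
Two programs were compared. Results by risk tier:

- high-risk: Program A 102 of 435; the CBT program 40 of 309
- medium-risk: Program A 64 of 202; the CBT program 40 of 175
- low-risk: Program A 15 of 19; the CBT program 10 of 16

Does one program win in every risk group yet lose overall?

No

High-risk: Program A 102/435 = 23.4%, the CBT program 40/309 = 12.9% → Program A
Medium-risk: Program A 64/202 = 31.7%, the CBT program 40/175 = 22.9% → Program A
Low-risk: Program A 15/19 = 78.9%, the CBT program 10/16 = 62.5% → Program A
Overall: Program A 181/656 = 27.6%, the CBT program 90/500 = 18.0% → Program A
Program A wins overall and in every risk group — no reversal.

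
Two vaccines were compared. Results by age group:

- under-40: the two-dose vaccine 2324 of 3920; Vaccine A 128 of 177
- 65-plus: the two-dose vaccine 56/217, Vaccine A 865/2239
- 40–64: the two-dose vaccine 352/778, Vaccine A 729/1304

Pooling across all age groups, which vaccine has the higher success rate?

the two-dose vaccine

Under-40: the two-dose vaccine 2324/3920 = 59.3%, Vaccine A 128/177 = 72.3% → Vaccine A
65-plus: the two-dose vaccine 56/217 = 25.8%, Vaccine A 865/2239 = 38.6% → Vaccine A
40–64: the two-dose vaccine 352/778 = 45.2%, Vaccine A 729/1304 = 55.9% → Vaccine A
Overall: the two-dose vaccine 2732/4915 = 55.6%, Vaccine A 1722/3720 = 46.3% → the two-dose vaccine
(Vaccine A wins every age group but the two-dose vaccine wins overall — Vaccine A's recipients skew toward the low-rate 65-plus group.)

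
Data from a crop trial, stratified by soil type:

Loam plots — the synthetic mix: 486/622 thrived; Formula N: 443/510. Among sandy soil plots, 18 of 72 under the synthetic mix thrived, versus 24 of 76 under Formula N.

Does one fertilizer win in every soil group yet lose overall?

No

Loam: the synthetic mix 486/622 = 78.1%, Formula N 443/510 = 86.9% → Formula N
Sandy soil: the synthetic mix 18/72 = 25.0%, Formula N 24/76 = 31.6% → Formula N
Overall: the synthetic mix 504/694 = 72.6%, Formula N 467/586 = 79.7% → Formula N
Formula N wins overall and in every soil group — no reversal.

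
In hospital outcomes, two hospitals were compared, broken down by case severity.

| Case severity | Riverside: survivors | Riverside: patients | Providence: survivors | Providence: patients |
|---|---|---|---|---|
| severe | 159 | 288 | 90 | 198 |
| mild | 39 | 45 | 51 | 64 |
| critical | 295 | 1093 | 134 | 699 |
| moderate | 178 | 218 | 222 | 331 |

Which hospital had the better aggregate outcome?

Severe: Riverside 159/288 = 55.2%, Providence 90/198 = 45.5% → Riverside
Mild: Riverside 39/45 = 86.7%, Providence 51/64 = 79.7% → Riverside
Critical: Riverside 295/1093 = 27.0%, Providence 134/699 = 19.2% → Riverside
Moderate: Riverside 178/218 = 81.7%, Providence 222/331 = 67.1% → Riverside
Overall: Riverside 671/1644 = 40.8%, Providence 497/1292 = 38.5% → Riverside

Riverside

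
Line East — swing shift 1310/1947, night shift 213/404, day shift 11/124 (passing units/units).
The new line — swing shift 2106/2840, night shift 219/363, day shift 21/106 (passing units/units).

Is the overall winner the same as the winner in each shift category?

Swing shift: Line East 1310/1947 = 67.3%, the new line 2106/2840 = 74.2% → the new line
Night shift: Line East 213/404 = 52.7%, the new line 219/363 = 60.3% → the new line
Day shift: Line East 11/124 = 8.9%, the new line 21/106 = 19.8% → the new line
Overall: Line East 1534/2475 = 62.0%, the new line 2346/3309 = 70.9% → the new line
The new line wins overall and in every shift group — no reversal.

Yes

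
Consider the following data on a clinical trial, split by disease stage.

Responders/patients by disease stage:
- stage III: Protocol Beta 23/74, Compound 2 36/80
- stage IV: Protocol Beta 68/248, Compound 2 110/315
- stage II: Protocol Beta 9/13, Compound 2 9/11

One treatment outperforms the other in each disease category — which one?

Compound 2

Stage III: Protocol Beta 23/74 = 31.1%, Compound 2 36/80 = 45.0% → Compound 2
Stage IV: Protocol Beta 68/248 = 27.4%, Compound 2 110/315 = 34.9% → Compound 2
Stage II: Protocol Beta 9/13 = 69.2%, Compound 2 9/11 = 81.8% → Compound 2
Compound 2 has the higher rate in all 3 groups.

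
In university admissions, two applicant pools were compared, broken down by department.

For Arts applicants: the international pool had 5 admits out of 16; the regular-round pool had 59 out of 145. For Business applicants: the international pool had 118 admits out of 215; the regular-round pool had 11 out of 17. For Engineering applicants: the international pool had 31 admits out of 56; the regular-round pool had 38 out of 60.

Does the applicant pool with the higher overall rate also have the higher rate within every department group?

Arts: the international pool 5/16 = 31.2%, the regular-round pool 59/145 = 40.7% → the regular-round pool
Business: the international pool 118/215 = 54.9%, the regular-round pool 11/17 = 64.7% → the regular-round pool
Engineering: the international pool 31/56 = 55.4%, the regular-round pool 38/60 = 63.3% → the regular-round pool
Overall: the international pool 154/287 = 53.7%, the regular-round pool 108/222 = 48.6% → the international pool
The regular-round pool wins each department group but the international pool wins overall — the comparison reverses. The regular-round pool's applicants skew toward Arts, which has a lower base rate.

No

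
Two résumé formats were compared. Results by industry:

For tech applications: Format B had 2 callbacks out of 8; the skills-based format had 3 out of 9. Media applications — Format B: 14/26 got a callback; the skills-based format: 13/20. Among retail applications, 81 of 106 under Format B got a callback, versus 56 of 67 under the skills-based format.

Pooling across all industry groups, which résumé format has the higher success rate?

Tech: Format B 2/8 = 25.0%, the skills-based format 3/9 = 33.3% → the skills-based format
Media: Format B 14/26 = 53.8%, the skills-based format 13/20 = 65.0% → the skills-based format
Retail: Format B 81/106 = 76.4%, the skills-based format 56/67 = 83.6% → the skills-based format
Overall: Format B 97/140 = 69.3%, the skills-based format 72/96 = 75.0% → the skills-based format

the skills-based format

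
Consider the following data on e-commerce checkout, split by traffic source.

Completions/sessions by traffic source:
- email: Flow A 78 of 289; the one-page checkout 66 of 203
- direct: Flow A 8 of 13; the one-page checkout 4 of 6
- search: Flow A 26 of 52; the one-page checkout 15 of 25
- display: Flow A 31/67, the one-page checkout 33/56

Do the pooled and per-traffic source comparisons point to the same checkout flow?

Yes

Email: Flow A 78/289 = 27.0%, the one-page checkout 66/203 = 32.5% → the one-page checkout
Direct: Flow A 8/13 = 61.5%, the one-page checkout 4/6 = 66.7% → the one-page checkout
Search: Flow A 26/52 = 50.0%, the one-page checkout 15/25 = 60.0% → the one-page checkout
Display: Flow A 31/67 = 46.3%, the one-page checkout 33/56 = 58.9% → the one-page checkout
Overall: Flow A 143/421 = 34.0%, the one-page checkout 118/290 = 40.7% → the one-page checkout
The one-page checkout wins overall and in every traffic group — no reversal.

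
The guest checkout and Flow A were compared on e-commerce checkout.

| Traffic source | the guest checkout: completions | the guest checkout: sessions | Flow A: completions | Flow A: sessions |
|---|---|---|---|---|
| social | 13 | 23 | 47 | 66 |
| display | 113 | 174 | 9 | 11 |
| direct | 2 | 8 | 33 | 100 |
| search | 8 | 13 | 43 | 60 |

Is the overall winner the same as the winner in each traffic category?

No

Social: the guest checkout 13/23 = 56.5%, Flow A 47/66 = 71.2% → Flow A
Display: the guest checkout 113/174 = 64.9%, Flow A 9/11 = 81.8% → Flow A
Direct: the guest checkout 2/8 = 25.0%, Flow A 33/100 = 33.0% → Flow A
Search: the guest checkout 8/13 = 61.5%, Flow A 43/60 = 71.7% → Flow A
Overall: the guest checkout 136/218 = 62.4%, Flow A 132/237 = 55.7% → the guest checkout
Flow A wins each traffic group but the guest checkout wins overall — the comparison reverses. Flow A's sessions skew toward direct, which has a lower base rate.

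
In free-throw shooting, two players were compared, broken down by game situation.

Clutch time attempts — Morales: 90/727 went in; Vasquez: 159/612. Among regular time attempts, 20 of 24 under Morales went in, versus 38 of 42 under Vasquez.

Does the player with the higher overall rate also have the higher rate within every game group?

Clutch time: Morales 90/727 = 12.4%, Vasquez 159/612 = 26.0% → Vasquez
Regular time: Morales 20/24 = 83.3%, Vasquez 38/42 = 90.5% → Vasquez
Overall: Morales 110/751 = 14.6%, Vasquez 197/654 = 30.1% → Vasquez
Vasquez wins overall and in every game group — no reversal.

Yes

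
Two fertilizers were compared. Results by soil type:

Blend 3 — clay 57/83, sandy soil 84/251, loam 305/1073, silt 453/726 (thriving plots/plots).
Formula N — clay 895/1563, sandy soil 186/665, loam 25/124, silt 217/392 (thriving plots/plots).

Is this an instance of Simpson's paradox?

Yes

Clay: Blend 3 57/83 = 68.7%, Formula N 895/1563 = 57.3% → Blend 3
Sandy soil: Blend 3 84/251 = 33.5%, Formula N 186/665 = 28.0% → Blend 3
Loam: Blend 3 305/1073 = 28.4%, Formula N 25/124 = 20.2% → Blend 3
Silt: Blend 3 453/726 = 62.4%, Formula N 217/392 = 55.4% → Blend 3
Overall: Blend 3 899/2133 = 42.1%, Formula N 1323/2744 = 48.2% → Formula N
Blend 3 wins each soil group but Formula N wins overall — the comparison reverses. Blend 3's plots skew toward loam, which has a lower base rate.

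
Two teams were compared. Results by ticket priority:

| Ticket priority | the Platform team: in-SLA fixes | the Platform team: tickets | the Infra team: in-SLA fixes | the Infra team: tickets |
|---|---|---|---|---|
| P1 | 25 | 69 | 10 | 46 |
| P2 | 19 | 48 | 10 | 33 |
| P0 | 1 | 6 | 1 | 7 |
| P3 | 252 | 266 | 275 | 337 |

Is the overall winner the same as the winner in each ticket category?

Yes

P1: the Platform team 25/69 = 36.2%, the Infra team 10/46 = 21.7% → the Platform team
P2: the Platform team 19/48 = 39.6%, the Infra team 10/33 = 30.3% → the Platform team
P0: the Platform team 1/6 = 16.7%, the Infra team 1/7 = 14.3% → the Platform team
P3: the Platform team 252/266 = 94.7%, the Infra team 275/337 = 81.6% → the Platform team
Overall: the Platform team 297/389 = 76.3%, the Infra team 296/423 = 70.0% → the Platform team
The Platform team wins overall and in every ticket group — no reversal.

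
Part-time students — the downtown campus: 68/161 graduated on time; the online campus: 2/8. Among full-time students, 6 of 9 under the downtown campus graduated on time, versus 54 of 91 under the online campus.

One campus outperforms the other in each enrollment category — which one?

Part-time: the downtown campus 68/161 = 42.2%, the online campus 2/8 = 25.0% → the downtown campus
Full-time: the downtown campus 6/9 = 66.7%, the online campus 54/91 = 59.3% → the downtown campus
The downtown campus has the higher rate in both groups.

the downtown campus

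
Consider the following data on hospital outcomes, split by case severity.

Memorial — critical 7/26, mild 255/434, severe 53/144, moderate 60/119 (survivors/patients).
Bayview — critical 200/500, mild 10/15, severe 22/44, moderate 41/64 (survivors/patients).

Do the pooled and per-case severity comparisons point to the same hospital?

No

Critical: Memorial 7/26 = 26.9%, Bayview 200/500 = 40.0% → Bayview
Mild: Memorial 255/434 = 58.8%, Bayview 10/15 = 66.7% → Bayview
Severe: Memorial 53/144 = 36.8%, Bayview 22/44 = 50.0% → Bayview
Moderate: Memorial 60/119 = 50.4%, Bayview 41/64 = 64.1% → Bayview
Overall: Memorial 375/723 = 51.9%, Bayview 273/623 = 43.8% → Memorial
Bayview wins each case group but Memorial wins overall — the comparison reverses. Bayview's patients skew toward critical, which has a lower base rate.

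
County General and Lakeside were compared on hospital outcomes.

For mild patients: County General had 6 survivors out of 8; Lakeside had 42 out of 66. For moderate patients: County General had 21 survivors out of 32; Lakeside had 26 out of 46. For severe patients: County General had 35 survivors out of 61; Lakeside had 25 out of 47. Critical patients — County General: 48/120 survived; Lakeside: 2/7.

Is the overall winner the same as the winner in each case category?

Mild: County General 6/8 = 75.0%, Lakeside 42/66 = 63.6% → County General
Moderate: County General 21/32 = 65.6%, Lakeside 26/46 = 56.5% → County General
Severe: County General 35/61 = 57.4%, Lakeside 25/47 = 53.2% → County General
Critical: County General 48/120 = 40.0%, Lakeside 2/7 = 28.6% → County General
Overall: County General 110/221 = 49.8%, Lakeside 95/166 = 57.2% → Lakeside
County General wins each case group but Lakeside wins overall — the comparison reverses. County General's patients skew toward critical, which has a lower base rate.

No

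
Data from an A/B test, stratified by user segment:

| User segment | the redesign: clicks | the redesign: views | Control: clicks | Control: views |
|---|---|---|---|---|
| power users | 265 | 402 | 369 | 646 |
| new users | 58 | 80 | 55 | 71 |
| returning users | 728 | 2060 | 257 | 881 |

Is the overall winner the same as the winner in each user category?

No

Power users: the redesign 265/402 = 65.9%, Control 369/646 = 57.1% → the redesign
New users: the redesign 58/80 = 72.5%, Control 55/71 = 77.5% → Control
Returning users: the redesign 728/2060 = 35.3%, Control 257/881 = 29.2% → the redesign
Overall: the redesign 1051/2542 = 41.3%, Control 681/1598 = 42.6% → Control
Neither sweeps: the redesign wins 2 of 3 groups, Control wins 1. Control wins overall but not every group — no Simpson reversal.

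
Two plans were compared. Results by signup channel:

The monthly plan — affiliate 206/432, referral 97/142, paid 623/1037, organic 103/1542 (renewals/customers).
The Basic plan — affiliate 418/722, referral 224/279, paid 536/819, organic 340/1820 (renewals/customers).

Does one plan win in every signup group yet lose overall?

No

Affiliate: the monthly plan 206/432 = 47.7%, the Basic plan 418/722 = 57.9% → the Basic plan
Referral: the monthly plan 97/142 = 68.3%, the Basic plan 224/279 = 80.3% → the Basic plan
Paid: the monthly plan 623/1037 = 60.1%, the Basic plan 536/819 = 65.4% → the Basic plan
Organic: the monthly plan 103/1542 = 6.7%, the Basic plan 340/1820 = 18.7% → the Basic plan
Overall: the monthly plan 1029/3153 = 32.6%, the Basic plan 1518/3640 = 41.7% → the Basic plan
The Basic plan wins overall and in every signup group — no reversal.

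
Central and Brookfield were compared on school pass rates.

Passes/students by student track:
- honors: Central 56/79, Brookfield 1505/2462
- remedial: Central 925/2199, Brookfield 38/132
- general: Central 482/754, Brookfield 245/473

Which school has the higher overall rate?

Brookfield

Honors: Central 56/79 = 70.9%, Brookfield 1505/2462 = 61.1% → Central
Remedial: Central 925/2199 = 42.1%, Brookfield 38/132 = 28.8% → Central
General: Central 482/754 = 63.9%, Brookfield 245/473 = 51.8% → Central
Overall: Central 1463/3032 = 48.3%, Brookfield 1788/3067 = 58.3% → Brookfield
(Central wins every student group but Brookfield wins overall — Central's students skew toward the low-rate remedial group.)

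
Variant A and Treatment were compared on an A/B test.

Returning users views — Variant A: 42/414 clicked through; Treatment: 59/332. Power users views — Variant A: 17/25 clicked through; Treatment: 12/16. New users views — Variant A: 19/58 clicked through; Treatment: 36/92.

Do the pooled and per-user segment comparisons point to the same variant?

Returning users: Variant A 42/414 = 10.1%, Treatment 59/332 = 17.8% → Treatment
Power users: Variant A 17/25 = 68.0%, Treatment 12/16 = 75.0% → Treatment
New users: Variant A 19/58 = 32.8%, Treatment 36/92 = 39.1% → Treatment
Overall: Variant A 78/497 = 15.7%, Treatment 107/440 = 24.3% → Treatment
Treatment wins overall and in every user group — no reversal.

Yes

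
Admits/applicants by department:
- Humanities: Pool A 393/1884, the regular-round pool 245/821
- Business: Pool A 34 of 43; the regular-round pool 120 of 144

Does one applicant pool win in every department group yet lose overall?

Humanities: Pool A 393/1884 = 20.9%, the regular-round pool 245/821 = 29.8% → the regular-round pool
Business: Pool A 34/43 = 79.1%, the regular-round pool 120/144 = 83.3% → the regular-round pool
Overall: Pool A 427/1927 = 22.2%, the regular-round pool 365/965 = 37.8% → the regular-round pool
The regular-round pool wins overall and in every department group — no reversal.

No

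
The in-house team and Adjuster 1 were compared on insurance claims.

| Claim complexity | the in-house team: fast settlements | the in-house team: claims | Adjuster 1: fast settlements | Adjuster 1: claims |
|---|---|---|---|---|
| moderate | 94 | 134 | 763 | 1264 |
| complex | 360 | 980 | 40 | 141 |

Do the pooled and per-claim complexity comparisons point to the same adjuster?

Moderate: the in-house team 94/134 = 70.1%, Adjuster 1 763/1264 = 60.4% → the in-house team
Complex: the in-house team 360/980 = 36.7%, Adjuster 1 40/141 = 28.4% → the in-house team
Overall: the in-house team 454/1114 = 40.8%, Adjuster 1 803/1405 = 57.2% → Adjuster 1
The in-house team wins each claim group but Adjuster 1 wins overall — the comparison reverses. The in-house team's claims skew toward complex, which has a lower base rate.

No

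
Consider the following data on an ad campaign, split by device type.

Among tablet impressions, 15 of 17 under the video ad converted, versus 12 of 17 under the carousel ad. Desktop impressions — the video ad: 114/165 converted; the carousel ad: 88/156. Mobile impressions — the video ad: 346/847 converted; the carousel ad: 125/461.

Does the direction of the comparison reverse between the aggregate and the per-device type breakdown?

Tablet: the video ad 15/17 = 88.2%, the carousel ad 12/17 = 70.6% → the video ad
Desktop: the video ad 114/165 = 69.1%, the carousel ad 88/156 = 56.4% → the video ad
Mobile: the video ad 346/847 = 40.9%, the carousel ad 125/461 = 27.1% → the video ad
Overall: the video ad 475/1029 = 46.2%, the carousel ad 225/634 = 35.5% → the video ad
The video ad wins overall and in every device group — no reversal.

No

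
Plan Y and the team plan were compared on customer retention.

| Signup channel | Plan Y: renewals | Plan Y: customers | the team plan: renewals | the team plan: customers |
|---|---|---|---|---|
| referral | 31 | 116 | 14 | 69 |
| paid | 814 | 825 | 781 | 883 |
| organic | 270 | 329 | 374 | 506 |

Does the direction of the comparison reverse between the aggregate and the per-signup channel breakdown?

No

Referral: Plan Y 31/116 = 26.7%, the team plan 14/69 = 20.3% → Plan Y
Paid: Plan Y 814/825 = 98.7%, the team plan 781/883 = 88.4% → Plan Y
Organic: Plan Y 270/329 = 82.1%, the team plan 374/506 = 73.9% → Plan Y
Overall: Plan Y 1115/1270 = 87.8%, the team plan 1169/1458 = 80.2% → Plan Y
Plan Y wins overall and in every signup group — no reversal.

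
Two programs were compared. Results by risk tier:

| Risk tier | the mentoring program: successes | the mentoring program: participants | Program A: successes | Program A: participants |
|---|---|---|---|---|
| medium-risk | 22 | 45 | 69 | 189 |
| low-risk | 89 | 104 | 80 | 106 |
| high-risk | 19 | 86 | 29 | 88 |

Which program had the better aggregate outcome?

the mentoring program

Medium-risk: the mentoring program 22/45 = 48.9%, Program A 69/189 = 36.5% → the mentoring program
Low-risk: the mentoring program 89/104 = 85.6%, Program A 80/106 = 75.5% → the mentoring program
High-risk: the mentoring program 19/86 = 22.1%, Program A 29/88 = 33.0% → Program A
Overall: the mentoring program 130/235 = 55.3%, Program A 178/383 = 46.5% → the mentoring program
(Neither sweeps every risk group, but the mentoring program has the higher pooled rate.)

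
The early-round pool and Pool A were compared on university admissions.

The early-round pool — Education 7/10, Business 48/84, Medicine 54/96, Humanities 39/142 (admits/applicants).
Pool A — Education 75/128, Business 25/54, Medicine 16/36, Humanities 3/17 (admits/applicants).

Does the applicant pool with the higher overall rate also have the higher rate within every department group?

No

Education: the early-round pool 7/10 = 70.0%, Pool A 75/128 = 58.6% → the early-round pool
Business: the early-round pool 48/84 = 57.1%, Pool A 25/54 = 46.3% → the early-round pool
Medicine: the early-round pool 54/96 = 56.2%, Pool A 16/36 = 44.4% → the early-round pool
Humanities: the early-round pool 39/142 = 27.5%, Pool A 3/17 = 17.6% → the early-round pool
Overall: the early-round pool 148/332 = 44.6%, Pool A 119/235 = 50.6% → Pool A
The early-round pool wins each department group but Pool A wins overall — the comparison reverses. The early-round pool's applicants skew toward Humanities, which has a lower base rate.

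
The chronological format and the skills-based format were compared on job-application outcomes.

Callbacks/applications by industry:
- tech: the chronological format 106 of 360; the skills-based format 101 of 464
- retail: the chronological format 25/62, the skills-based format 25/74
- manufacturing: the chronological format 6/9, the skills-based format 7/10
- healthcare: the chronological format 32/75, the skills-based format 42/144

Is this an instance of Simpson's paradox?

No

Tech: the chronological format 106/360 = 29.4%, the skills-based format 101/464 = 21.8% → the chronological format
Retail: the chronological format 25/62 = 40.3%, the skills-based format 25/74 = 33.8% → the chronological format
Manufacturing: the chronological format 6/9 = 66.7%, the skills-based format 7/10 = 70.0% → the skills-based format
Healthcare: the chronological format 32/75 = 42.7%, the skills-based format 42/144 = 29.2% → the chronological format
Overall: the chronological format 169/506 = 33.4%, the skills-based format 175/692 = 25.3% → the chronological format
Neither sweeps: the chronological format wins 3 of 4 groups, the skills-based format wins 1. The chronological format wins overall but not every group — no Simpson reversal.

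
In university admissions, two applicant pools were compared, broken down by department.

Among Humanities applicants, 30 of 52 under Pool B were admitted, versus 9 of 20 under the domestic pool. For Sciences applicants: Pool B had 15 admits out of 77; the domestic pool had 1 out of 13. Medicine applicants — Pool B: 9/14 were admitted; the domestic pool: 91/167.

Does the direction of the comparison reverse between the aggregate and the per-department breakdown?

Humanities: Pool B 30/52 = 57.7%, the domestic pool 9/20 = 45.0% → Pool B
Sciences: Pool B 15/77 = 19.5%, the domestic pool 1/13 = 7.7% → Pool B
Medicine: Pool B 9/14 = 64.3%, the domestic pool 91/167 = 54.5% → Pool B
Overall: Pool B 54/143 = 37.8%, the domestic pool 101/200 = 50.5% → the domestic pool
Pool B wins each department group but the domestic pool wins overall — the comparison reverses. Pool B's applicants skew toward Sciences, which has a lower base rate.

Yes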